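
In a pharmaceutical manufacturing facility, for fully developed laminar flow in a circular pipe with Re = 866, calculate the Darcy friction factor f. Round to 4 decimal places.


f = 64 / Re
f = 64 / 866
f = 0.0739


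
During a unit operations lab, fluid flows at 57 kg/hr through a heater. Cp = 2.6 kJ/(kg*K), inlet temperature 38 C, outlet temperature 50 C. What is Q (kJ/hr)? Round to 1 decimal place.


Q = m_dot * Cp * (T2 - T1)
Q = 57 * 2.6 * (50 - 38)
Q = 57 * 2.6 * 12
Q = 1778.4 kJ/hr


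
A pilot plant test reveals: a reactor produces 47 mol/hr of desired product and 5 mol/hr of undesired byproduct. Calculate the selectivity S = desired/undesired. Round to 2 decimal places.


S = desired product rate / undesired product rate
S = 47 / 5
S = 9.40


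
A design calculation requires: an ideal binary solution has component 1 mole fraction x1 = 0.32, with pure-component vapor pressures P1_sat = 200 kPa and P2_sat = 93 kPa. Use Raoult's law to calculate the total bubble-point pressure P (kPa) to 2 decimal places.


P = x1*P1_sat + x2*P2_sat
x2 = 1 - x1 = 1 - 0.32 = 0.68
P = 0.32*200 + 0.68*93
P = 64.0 + 63.24
P = 127.24 kPa


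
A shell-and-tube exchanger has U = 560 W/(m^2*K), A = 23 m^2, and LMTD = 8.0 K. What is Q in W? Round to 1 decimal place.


Q = U * A * LMTD
Q = 560 * 23 * 8.0
Q = 103040.0 W


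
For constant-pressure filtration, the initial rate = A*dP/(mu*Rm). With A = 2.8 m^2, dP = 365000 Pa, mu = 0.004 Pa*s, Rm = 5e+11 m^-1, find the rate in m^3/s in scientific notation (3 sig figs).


rate = A * dP / (mu * Rm)
rate = 2.8 * 365000 / (0.004 * 5e+11)
rate = 1022000.0 / 2.000e+09
rate = 5.11e-04 m^3/s


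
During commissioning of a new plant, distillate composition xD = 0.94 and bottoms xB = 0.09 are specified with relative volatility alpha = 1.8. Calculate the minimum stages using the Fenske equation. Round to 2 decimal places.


N_min = ln((xD*(1-xB))/(xB*(1-xD))) / ln(alpha)
Numerator inside ln: 0.8554 / 0.0054 = 158.407407
ln(158.407407) = 5.06517
ln(alpha) = ln(1.8) = 0.587787
N_min = 5.06517 / 0.587787 = 8.62


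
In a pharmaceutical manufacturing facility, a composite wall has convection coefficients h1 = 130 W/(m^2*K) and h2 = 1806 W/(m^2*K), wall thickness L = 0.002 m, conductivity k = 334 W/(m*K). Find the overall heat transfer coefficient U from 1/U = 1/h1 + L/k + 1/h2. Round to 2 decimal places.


1/U = 1/h1 + L/k + 1/h2
1/U = 1/130 + 0.002/334 + 1/1806
1/U = 0.0076923077 + 5.988e-06 + 0.0005537099
1/U = 0.0082520056
U = 121.18 W/(m^2*K)


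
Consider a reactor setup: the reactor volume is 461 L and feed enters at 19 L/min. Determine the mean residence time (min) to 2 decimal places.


tau = V / v0
tau = 461 / 19
tau = 24.26 min


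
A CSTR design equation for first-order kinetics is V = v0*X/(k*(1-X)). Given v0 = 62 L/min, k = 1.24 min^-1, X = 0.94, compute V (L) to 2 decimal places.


V = v0 * X / (k * (1 - X))
V = 62 * 0.94 / (1.24 * (1 - 0.94))
V = 58.28 / (1.24 * 0.06)
V = 58.28 / 0.0744
V = 783.33 L


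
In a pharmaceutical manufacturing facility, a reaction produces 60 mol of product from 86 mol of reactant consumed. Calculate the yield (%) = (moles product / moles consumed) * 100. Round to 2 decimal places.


Yield = (moles product / moles consumed) * 100%
Yield = (60 / 86) * 100
Yield = 0.6977 * 100
Yield = 69.77%


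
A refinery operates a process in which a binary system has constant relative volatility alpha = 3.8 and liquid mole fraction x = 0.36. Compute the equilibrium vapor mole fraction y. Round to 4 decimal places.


y = alpha*x / (1 + (alpha-1)*x)
y = 3.8*0.36 / (1 + (3.8-1)*0.36)
y = 1.368 / (1 + 1.008)
y = 1.368 / 2.008
y = 0.6813


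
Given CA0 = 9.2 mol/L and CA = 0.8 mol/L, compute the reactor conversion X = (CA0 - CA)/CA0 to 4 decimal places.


X = (CA0 - CA) / CA0
X = (9.2 - 0.8) / 9.2
X = 8.4 / 9.2
X = 0.9130


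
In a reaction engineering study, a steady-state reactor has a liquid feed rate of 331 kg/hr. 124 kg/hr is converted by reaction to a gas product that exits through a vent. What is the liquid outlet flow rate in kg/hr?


Steady-state mass balance on the main outlet: F_out = F_in - F_removed
F_out = 331 - 124
F_out = 207 kg/hr


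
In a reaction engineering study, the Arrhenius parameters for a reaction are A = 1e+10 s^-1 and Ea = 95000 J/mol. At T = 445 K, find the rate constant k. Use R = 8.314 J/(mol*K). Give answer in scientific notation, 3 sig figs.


k = A * exp(-Ea/(R*T))
k = 1e+10 * exp(-95000 / (8.314 * 445))
k = 1e+10 * exp(-25.677549)
k = 7.05e-02


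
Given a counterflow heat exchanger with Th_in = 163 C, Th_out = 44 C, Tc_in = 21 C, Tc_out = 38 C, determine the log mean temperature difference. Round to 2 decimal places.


dT1 = Th_in - Tc_out = 163 - 38 = 125
dT2 = Th_out - Tc_in = 44 - 21 = 23
LMTD = (dT1 - dT2) / ln(dT1/dT2)
LMTD = (125 - 23) / ln(125/23)
LMTD = 60.25 K


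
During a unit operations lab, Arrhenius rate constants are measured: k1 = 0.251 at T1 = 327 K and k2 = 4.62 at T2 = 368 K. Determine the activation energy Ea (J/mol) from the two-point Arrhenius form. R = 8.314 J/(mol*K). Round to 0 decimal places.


Ea = R * ln(k2/k1) / (1/T1 - 1/T2)
ln(k2/k1) = ln(4.62/0.251) = 2.912697
1/T1 - 1/T2 = 1/327 - 1/368 = 0.000340712671
Ea = 8.314 * 2.912697 / 0.000340712671
Ea = 71075 J/mol


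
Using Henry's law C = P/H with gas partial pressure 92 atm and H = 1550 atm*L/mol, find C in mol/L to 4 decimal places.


C = P / H
C = 92 / 1550
C = 0.0594 mol/L


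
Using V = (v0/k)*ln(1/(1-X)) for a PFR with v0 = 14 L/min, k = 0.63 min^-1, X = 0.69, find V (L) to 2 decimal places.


V = (v0/k) * ln(1/(1-X))
V = (14/0.63) * ln(1/(1-0.69))
V = 22.222222 * ln(3.225806)
V = 22.222222 * 1.171183
V = 26.03 L


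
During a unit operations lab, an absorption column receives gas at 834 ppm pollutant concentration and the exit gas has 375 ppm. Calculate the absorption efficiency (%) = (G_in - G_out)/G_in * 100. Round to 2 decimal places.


Efficiency = (G_in - G_out) / G_in * 100%
Efficiency = (834 - 375) / 834 * 100
Efficiency = 459 / 834 * 100
Efficiency = 55.04%


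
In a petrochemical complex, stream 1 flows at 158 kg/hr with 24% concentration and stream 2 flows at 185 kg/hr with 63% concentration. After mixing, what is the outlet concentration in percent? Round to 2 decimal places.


Mass balance on solute: F1*x1 + F2*x2 = F3*x3
F3 = F1 + F2 = 158 + 185 = 343 kg/hr
x3 = (F1*x1 + F2*x2)/F3
x3 = (158*0.24 + 185*0.63) / 343
x3 = 45.03%


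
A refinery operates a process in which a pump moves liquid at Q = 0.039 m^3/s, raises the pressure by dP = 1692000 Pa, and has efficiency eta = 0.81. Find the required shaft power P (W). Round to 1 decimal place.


P = Q * dP / eta
P = 0.039 * 1692000 / 0.81
P = 65988.0 / 0.81
P = 81466.7 W


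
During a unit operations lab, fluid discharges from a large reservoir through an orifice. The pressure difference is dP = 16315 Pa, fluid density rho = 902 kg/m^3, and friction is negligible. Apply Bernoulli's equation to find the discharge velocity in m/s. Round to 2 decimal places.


v = sqrt(2*dP/rho)
v = sqrt(2*16315/902)
v = sqrt(36.175166)
v = 6.01 m/s


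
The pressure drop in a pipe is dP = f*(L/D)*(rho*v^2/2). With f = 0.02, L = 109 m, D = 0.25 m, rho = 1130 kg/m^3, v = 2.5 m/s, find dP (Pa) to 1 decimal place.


dP = f * (L/D) * (rho*v^2/2)
dP = 0.02 * (109/0.25) * (1130*2.5^2/2)
L/D = 436.0
rho*v^2/2 = 1130*6.25/2 = 3531.25
dP = 0.02 * 436.0 * 3531.25
dP = 30792.5 Pa


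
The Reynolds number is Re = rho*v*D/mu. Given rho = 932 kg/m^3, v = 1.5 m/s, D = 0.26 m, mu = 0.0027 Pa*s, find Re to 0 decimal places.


Re = rho * v * D / mu
Re = 932 * 1.5 * 0.26 / 0.0027
Re = 363.48 / 0.0027
Re = 134622


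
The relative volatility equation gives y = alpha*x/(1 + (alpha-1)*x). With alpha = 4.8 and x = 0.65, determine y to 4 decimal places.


y = alpha*x / (1 + (alpha-1)*x)
y = 4.8*0.65 / (1 + (4.8-1)*0.65)
y = 3.12 / (1 + 2.47)
y = 3.12 / 3.47
y = 0.8991


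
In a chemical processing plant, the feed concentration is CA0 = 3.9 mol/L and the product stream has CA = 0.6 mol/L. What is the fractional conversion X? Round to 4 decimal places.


X = (CA0 - CA) / CA0
X = (3.9 - 0.6) / 3.9
X = 3.3 / 3.9
X = 0.8462


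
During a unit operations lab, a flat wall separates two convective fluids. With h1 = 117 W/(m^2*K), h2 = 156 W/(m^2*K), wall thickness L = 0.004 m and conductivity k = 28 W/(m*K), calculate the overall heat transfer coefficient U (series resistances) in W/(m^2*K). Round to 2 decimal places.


1/U = 1/h1 + L/k + 1/h2
1/U = 1/117 + 0.004/28 + 1/156
1/U = 0.0085470085 + 0.0001428571 + 0.0064102564
1/U = 0.015100122
U = 66.22 W/(m^2*K)


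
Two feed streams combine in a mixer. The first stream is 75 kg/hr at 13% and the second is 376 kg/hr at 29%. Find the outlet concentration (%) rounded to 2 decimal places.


Mass balance on solute: F1*x1 + F2*x2 = F3*x3
F3 = F1 + F2 = 75 + 376 = 451 kg/hr
x3 = (F1*x1 + F2*x2)/F3
x3 = (75*0.13 + 376*0.29) / 451
x3 = 26.34%


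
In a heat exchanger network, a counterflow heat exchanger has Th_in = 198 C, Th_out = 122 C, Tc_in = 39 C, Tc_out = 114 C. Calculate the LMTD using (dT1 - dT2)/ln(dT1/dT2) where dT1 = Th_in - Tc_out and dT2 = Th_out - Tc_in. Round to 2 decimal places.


dT1 = Th_in - Tc_out = 198 - 114 = 84
dT2 = Th_out - Tc_in = 122 - 39 = 83
LMTD = (dT1 - dT2) / ln(dT1/dT2)
LMTD = (84 - 83) / ln(84/83)
LMTD = 83.50 K


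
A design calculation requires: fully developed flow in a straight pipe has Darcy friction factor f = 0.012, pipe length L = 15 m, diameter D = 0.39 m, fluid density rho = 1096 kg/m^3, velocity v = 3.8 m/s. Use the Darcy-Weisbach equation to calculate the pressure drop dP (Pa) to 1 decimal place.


dP = f * (L/D) * (rho*v^2/2)
dP = 0.012 * (15/0.39) * (1096*3.8^2/2)
L/D = 38.46153846
rho*v^2/2 = 1096*14.44/2 = 7913.12
dP = 0.012 * 38.46153846 * 7913.12
dP = 3652.2 Pa


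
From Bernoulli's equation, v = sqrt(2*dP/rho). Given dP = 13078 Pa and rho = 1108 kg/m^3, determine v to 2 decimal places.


v = sqrt(2*dP/rho)
v = sqrt(2*13078/1108)
v = sqrt(23.606498)
v = 4.86 m/s


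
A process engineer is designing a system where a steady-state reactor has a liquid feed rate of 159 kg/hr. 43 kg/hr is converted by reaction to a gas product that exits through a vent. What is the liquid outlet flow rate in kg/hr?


Steady-state mass balance on the main outlet: F_out = F_in - F_removed
F_out = 159 - 43
F_out = 116 kg/hr


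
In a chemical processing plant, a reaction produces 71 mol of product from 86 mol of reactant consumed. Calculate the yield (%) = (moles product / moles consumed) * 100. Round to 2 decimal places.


Yield = (moles product / moles consumed) * 100%
Yield = (71 / 86) * 100
Yield = 0.8256 * 100
Yield = 82.56%


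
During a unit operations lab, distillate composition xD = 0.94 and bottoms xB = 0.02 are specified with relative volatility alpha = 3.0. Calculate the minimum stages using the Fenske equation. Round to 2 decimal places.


N_min = ln((xD*(1-xB))/(xB*(1-xD))) / ln(alpha)
Numerator inside ln: 0.9212 / 0.0012 = 767.666667
ln(767.666667) = 6.643356
ln(alpha) = ln(3.0) = 1.098612
N_min = 6.643356 / 1.098612 = 6.05


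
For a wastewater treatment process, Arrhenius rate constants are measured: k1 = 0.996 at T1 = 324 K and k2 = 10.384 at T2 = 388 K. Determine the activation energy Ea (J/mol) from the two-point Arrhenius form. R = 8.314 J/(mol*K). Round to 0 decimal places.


Ea = R * ln(k2/k1) / (1/T1 - 1/T2)
ln(k2/k1) = ln(10.384/0.996) = 2.3442742
1/T1 - 1/T2 = 1/324 - 1/388 = 0.000509100165
Ea = 8.314 * 2.3442742 / 0.000509100165
Ea = 38284 J/mol


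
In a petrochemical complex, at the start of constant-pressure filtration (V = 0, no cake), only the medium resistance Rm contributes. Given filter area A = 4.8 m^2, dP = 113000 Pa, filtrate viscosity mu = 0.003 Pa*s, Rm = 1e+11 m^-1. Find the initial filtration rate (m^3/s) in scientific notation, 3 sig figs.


rate = A * dP / (mu * Rm)
rate = 4.8 * 113000 / (0.003 * 1e+11)
rate = 542400.0 / 3.000e+08
rate = 1.81e-03 m^3/s


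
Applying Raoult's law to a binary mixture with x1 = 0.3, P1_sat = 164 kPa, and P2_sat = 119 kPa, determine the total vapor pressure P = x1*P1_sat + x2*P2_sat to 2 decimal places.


P = x1*P1_sat + x2*P2_sat
x2 = 1 - x1 = 1 - 0.3 = 0.7
P = 0.3*164 + 0.7*119
P = 49.2 + 83.3
P = 132.50 kPa


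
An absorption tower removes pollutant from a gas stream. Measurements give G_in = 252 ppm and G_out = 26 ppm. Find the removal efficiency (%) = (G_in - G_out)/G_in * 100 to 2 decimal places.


Efficiency = (G_in - G_out) / G_in * 100%
Efficiency = (252 - 26) / 252 * 100
Efficiency = 226 / 252 * 100
Efficiency = 89.68%


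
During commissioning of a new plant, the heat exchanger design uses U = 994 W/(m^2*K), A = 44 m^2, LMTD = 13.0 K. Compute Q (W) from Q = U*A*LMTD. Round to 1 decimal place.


Q = U * A * LMTD
Q = 994 * 44 * 13.0
Q = 568568.0 W


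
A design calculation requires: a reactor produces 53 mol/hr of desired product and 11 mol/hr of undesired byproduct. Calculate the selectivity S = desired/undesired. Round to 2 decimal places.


S = desired product rate / undesired product rate
S = 53 / 11
S = 4.82


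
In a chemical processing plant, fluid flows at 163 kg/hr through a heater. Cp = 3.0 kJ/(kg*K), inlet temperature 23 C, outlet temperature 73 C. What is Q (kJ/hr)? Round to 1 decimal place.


Q = m_dot * Cp * (T2 - T1)
Q = 163 * 3.0 * (73 - 23)
Q = 163 * 3.0 * 50
Q = 24450.0 kJ/hr


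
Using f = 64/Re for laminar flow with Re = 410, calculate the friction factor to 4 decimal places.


f = 64 / Re
f = 64 / 410
f = 0.1561


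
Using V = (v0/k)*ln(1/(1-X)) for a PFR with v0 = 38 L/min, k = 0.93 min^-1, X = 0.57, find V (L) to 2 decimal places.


V = (v0/k) * ln(1/(1-X))
V = (38/0.93) * ln(1/(1-0.57))
V = 40.860215 * ln(2.325581)
V = 40.860215 * 0.84397
V = 34.48 L


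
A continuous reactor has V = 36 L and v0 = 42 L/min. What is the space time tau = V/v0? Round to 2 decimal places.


tau = V / v0
tau = 36 / 42
tau = 0.86 min


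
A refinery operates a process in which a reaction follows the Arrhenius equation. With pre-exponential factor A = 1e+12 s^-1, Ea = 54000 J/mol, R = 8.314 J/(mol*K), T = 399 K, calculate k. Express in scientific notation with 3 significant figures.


k = A * exp(-Ea/(R*T))
k = 1e+12 * exp(-54000 / (8.314 * 399))
k = 1e+12 * exp(-16.278367)
k = 8.52e+04


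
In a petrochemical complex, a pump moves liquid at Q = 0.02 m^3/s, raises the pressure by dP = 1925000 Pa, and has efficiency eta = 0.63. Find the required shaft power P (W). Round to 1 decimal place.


P = Q * dP / eta
P = 0.02 * 1925000 / 0.63
P = 38500.0 / 0.63
P = 61111.1 W


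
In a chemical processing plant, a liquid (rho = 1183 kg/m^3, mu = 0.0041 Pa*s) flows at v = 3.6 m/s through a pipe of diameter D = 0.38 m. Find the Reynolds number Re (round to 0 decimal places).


Re = rho * v * D / mu
Re = 1183 * 3.6 * 0.38 / 0.0041
Re = 1618.344 / 0.0041
Re = 394718


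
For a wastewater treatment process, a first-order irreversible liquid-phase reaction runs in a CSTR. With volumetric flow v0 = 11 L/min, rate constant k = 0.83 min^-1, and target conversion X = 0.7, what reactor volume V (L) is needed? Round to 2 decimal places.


V = v0 * X / (k * (1 - X))
V = 11 * 0.7 / (0.83 * (1 - 0.7))
V = 7.7 / (0.83 * 0.3)
V = 7.7 / 0.249
V = 30.92 L


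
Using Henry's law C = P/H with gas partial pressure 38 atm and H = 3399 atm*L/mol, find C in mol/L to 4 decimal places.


C = P / H
C = 38 / 3399
C = 0.0112 mol/L


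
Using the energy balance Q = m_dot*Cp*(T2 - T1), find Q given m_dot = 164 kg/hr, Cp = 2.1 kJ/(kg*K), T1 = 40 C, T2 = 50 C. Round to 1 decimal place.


Q = m_dot * Cp * (T2 - T1)
Q = 164 * 2.1 * (50 - 40)
Q = 164 * 2.1 * 10
Q = 3444.0 kJ/hr


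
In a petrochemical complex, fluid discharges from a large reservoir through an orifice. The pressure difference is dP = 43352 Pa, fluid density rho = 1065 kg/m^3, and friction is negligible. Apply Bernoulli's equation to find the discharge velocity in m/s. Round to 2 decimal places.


v = sqrt(2*dP/rho)
v = sqrt(2*43352/1065)
v = sqrt(81.412207)
v = 9.02 m/s


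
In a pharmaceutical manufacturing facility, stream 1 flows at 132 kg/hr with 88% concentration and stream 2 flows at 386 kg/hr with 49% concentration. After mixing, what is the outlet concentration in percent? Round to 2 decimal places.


Mass balance on solute: F1*x1 + F2*x2 = F3*x3
F3 = F1 + F2 = 132 + 386 = 518 kg/hr
x3 = (F1*x1 + F2*x2)/F3
x3 = (132*0.88 + 386*0.49) / 518
x3 = 58.94%


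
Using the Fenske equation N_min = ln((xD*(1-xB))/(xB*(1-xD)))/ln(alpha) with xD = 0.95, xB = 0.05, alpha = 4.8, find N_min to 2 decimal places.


N_min = ln((xD*(1-xB))/(xB*(1-xD))) / ln(alpha)
Numerator inside ln: 0.9025 / 0.0025 = 361.0
ln(361.0) = 5.888878
ln(alpha) = ln(4.8) = 1.568616
N_min = 5.888878 / 1.568616 = 3.75


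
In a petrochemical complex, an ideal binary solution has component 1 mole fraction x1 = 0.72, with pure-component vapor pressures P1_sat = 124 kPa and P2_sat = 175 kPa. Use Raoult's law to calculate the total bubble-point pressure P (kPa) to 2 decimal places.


P = x1*P1_sat + x2*P2_sat
x2 = 1 - x1 = 1 - 0.72 = 0.28
P = 0.72*124 + 0.28*175
P = 89.28 + 49.0
P = 138.28 kPa


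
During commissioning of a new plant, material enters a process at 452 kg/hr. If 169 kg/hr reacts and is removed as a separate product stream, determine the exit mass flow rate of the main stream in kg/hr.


Steady-state mass balance on the main outlet: F_out = F_in - F_removed
F_out = 452 - 169
F_out = 283 kg/hr


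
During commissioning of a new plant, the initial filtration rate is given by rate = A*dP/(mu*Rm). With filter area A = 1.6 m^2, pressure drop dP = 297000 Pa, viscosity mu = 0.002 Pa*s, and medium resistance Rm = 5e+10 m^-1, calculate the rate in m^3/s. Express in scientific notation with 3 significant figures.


rate = A * dP / (mu * Rm)
rate = 1.6 * 297000 / (0.002 * 5e+10)
rate = 475200.0 / 1.000e+08
rate = 4.75e-03 m^3/s


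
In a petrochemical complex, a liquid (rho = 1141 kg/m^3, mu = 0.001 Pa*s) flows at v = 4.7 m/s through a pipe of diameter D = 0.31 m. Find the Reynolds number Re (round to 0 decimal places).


Re = rho * v * D / mu
Re = 1141 * 4.7 * 0.31 / 0.001
Re = 1662.437 / 0.001
Re = 1662437


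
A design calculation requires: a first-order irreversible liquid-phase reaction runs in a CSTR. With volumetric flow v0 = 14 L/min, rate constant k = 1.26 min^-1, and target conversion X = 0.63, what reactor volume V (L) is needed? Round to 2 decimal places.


V = v0 * X / (k * (1 - X))
V = 14 * 0.63 / (1.26 * (1 - 0.63))
V = 8.82 / (1.26 * 0.37)
V = 8.82 / 0.4662
V = 18.92 L


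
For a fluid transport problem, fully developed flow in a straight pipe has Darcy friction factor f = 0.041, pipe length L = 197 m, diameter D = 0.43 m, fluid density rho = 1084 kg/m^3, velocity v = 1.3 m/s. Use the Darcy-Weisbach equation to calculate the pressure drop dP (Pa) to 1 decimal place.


dP = f * (L/D) * (rho*v^2/2)
dP = 0.041 * (197/0.43) * (1084*1.3^2/2)
L/D = 458.13953488
rho*v^2/2 = 1084*1.69/2 = 915.98
dP = 0.041 * 458.13953488 * 915.98
dP = 17205.5 Pa


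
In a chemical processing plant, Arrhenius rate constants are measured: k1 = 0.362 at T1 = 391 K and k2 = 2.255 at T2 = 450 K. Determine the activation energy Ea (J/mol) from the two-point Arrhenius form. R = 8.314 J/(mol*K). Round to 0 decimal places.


Ea = R * ln(k2/k1) / (1/T1 - 1/T2)
ln(k2/k1) = ln(2.255/0.362) = 1.829261
1/T1 - 1/T2 = 1/391 - 1/450 = 0.000335322535
Ea = 8.314 * 1.829261 / 0.000335322535
Ea = 45355 J/mol


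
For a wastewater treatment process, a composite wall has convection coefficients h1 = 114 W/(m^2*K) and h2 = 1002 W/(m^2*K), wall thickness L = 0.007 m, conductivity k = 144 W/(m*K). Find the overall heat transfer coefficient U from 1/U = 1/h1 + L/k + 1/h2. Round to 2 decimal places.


1/U = 1/h1 + L/k + 1/h2
1/U = 1/114 + 0.007/144 + 1/1002
1/U = 0.0087719298 + 4.86111e-05 + 0.000998004
1/U = 0.0098185449
U = 101.85 W/(m^2*K)


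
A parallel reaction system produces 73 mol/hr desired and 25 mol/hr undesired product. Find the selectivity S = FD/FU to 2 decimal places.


S = desired product rate / undesired product rate
S = 73 / 25
S = 2.92


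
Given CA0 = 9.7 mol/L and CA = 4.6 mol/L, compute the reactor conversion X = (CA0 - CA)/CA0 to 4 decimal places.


X = (CA0 - CA) / CA0
X = (9.7 - 4.6) / 9.7
X = 5.1 / 9.7
X = 0.5258


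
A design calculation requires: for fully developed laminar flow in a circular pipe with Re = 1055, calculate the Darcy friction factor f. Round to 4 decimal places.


f = 64 / Re
f = 64 / 1055
f = 0.0607


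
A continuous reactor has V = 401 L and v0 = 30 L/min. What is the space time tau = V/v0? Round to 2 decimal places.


tau = V / v0
tau = 401 / 30
tau = 13.37 min


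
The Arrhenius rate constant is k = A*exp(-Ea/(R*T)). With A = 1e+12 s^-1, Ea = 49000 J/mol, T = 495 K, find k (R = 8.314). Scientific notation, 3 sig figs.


k = A * exp(-Ea/(R*T))
k = 1e+12 * exp(-49000 / (8.314 * 495))
k = 1e+12 * exp(-11.906411)
k = 6.75e+06


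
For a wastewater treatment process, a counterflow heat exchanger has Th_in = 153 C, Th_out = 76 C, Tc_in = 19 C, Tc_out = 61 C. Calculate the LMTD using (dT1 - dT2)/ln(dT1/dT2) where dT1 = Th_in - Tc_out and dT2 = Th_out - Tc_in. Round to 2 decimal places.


dT1 = Th_in - Tc_out = 153 - 61 = 92
dT2 = Th_out - Tc_in = 76 - 19 = 57
LMTD = (dT1 - dT2) / ln(dT1/dT2)
LMTD = (92 - 57) / ln(92/57)
LMTD = 73.11 K


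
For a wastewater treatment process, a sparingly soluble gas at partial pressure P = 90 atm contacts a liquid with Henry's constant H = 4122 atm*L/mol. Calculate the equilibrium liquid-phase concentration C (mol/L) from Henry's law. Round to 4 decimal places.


C = P / H
C = 90 / 4122
C = 0.0218 mol/L


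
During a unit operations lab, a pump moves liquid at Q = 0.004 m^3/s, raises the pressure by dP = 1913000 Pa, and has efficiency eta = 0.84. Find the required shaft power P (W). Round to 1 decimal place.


P = Q * dP / eta
P = 0.004 * 1913000 / 0.84
P = 7652.0 / 0.84
P = 9109.5 W


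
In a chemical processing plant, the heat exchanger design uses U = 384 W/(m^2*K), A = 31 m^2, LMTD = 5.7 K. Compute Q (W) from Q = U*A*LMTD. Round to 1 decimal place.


Q = U * A * LMTD
Q = 384 * 31 * 5.7
Q = 67852.8 W


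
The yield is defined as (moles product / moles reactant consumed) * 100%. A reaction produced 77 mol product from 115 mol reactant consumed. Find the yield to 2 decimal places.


Yield = (moles product / moles consumed) * 100%
Yield = (77 / 115) * 100
Yield = 0.6696 * 100
Yield = 66.96%


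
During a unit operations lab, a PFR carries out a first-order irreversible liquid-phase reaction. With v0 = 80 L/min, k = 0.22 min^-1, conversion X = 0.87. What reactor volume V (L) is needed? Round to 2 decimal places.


V = (v0/k) * ln(1/(1-X))
V = (80/0.22) * ln(1/(1-0.87))
V = 363.636364 * ln(7.692308)
V = 363.636364 * 2.040221
V = 741.90 L


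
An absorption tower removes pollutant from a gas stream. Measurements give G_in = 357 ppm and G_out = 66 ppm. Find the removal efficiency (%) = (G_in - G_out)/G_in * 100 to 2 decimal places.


Efficiency = (G_in - G_out) / G_in * 100%
Efficiency = (357 - 66) / 357 * 100
Efficiency = 291 / 357 * 100
Efficiency = 81.51%


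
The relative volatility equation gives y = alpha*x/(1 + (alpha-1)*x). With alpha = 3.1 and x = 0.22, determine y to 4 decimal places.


y = alpha*x / (1 + (alpha-1)*x)
y = 3.1*0.22 / (1 + (3.1-1)*0.22)
y = 0.682 / (1 + 0.462)
y = 0.682 / 1.462
y = 0.4665


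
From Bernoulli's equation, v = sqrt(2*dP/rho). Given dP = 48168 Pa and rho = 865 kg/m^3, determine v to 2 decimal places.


v = sqrt(2*dP/rho)
v = sqrt(2*48168/865)
v = sqrt(111.371098)
v = 10.55 m/s


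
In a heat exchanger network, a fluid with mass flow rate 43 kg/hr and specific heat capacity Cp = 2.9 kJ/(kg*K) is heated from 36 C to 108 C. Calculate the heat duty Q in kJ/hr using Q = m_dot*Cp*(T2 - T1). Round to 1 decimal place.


Q = m_dot * Cp * (T2 - T1)
Q = 43 * 2.9 * (108 - 36)
Q = 43 * 2.9 * 72
Q = 8978.4 kJ/hr


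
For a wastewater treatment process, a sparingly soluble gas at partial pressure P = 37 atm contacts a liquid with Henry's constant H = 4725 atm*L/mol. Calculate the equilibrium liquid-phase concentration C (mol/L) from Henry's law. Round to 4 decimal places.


C = P / H
C = 37 / 4725
C = 0.0078 mol/L


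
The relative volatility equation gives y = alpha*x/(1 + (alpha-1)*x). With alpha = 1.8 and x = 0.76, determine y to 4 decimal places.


y = alpha*x / (1 + (alpha-1)*x)
y = 1.8*0.76 / (1 + (1.8-1)*0.76)
y = 1.368 / (1 + 0.608)
y = 1.368 / 1.608
y = 0.8507


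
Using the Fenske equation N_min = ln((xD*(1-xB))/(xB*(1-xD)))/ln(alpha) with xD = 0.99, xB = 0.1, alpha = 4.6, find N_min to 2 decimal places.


N_min = ln((xD*(1-xB))/(xB*(1-xD))) / ln(alpha)
Numerator inside ln: 0.891 / 0.001 = 891.0
ln(891.0) = 6.792344
ln(alpha) = ln(4.6) = 1.526056
N_min = 6.792344 / 1.526056 = 4.45


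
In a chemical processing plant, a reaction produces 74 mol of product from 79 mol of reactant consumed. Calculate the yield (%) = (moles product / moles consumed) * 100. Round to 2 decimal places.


Yield = (moles product / moles consumed) * 100%
Yield = (74 / 79) * 100
Yield = 0.9367 * 100
Yield = 93.67%


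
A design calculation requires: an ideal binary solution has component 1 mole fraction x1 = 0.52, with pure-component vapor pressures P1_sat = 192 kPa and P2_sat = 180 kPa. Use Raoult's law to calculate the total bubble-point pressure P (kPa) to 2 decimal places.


P = x1*P1_sat + x2*P2_sat
x2 = 1 - x1 = 1 - 0.52 = 0.48
P = 0.52*192 + 0.48*180
P = 99.84 + 86.4
P = 186.24 kPa


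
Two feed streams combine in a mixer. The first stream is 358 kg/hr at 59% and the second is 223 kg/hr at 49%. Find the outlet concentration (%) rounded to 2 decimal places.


Mass balance on solute: F1*x1 + F2*x2 = F3*x3
F3 = F1 + F2 = 358 + 223 = 581 kg/hr
x3 = (F1*x1 + F2*x2)/F3
x3 = (358*0.59 + 223*0.49) / 581
x3 = 55.16%


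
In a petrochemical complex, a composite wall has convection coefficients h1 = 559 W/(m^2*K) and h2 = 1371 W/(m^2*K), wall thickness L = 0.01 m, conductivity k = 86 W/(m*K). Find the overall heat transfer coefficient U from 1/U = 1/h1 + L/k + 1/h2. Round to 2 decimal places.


1/U = 1/h1 + L/k + 1/h2
1/U = 1/559 + 0.01/86 + 1/1371
1/U = 0.0017889088 + 0.0001162791 + 0.0007293946
1/U = 0.0026345825
U = 379.57 W/(m^2*K)


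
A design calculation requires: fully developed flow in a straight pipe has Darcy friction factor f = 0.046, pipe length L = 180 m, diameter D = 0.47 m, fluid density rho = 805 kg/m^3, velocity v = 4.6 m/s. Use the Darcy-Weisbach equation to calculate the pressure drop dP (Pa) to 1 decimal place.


dP = f * (L/D) * (rho*v^2/2)
dP = 0.046 * (180/0.47) * (805*4.6^2/2)
L/D = 382.9787234
rho*v^2/2 = 805*21.16/2 = 8516.9
dP = 0.046 * 382.9787234 * 8516.9
dP = 150042.4 Pa


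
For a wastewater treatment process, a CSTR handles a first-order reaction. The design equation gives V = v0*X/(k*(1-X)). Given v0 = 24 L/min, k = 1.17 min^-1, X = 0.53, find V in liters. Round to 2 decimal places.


V = v0 * X / (k * (1 - X))
V = 24 * 0.53 / (1.17 * (1 - 0.53))
V = 12.72 / (1.17 * 0.47)
V = 12.72 / 0.5499
V = 23.13 L


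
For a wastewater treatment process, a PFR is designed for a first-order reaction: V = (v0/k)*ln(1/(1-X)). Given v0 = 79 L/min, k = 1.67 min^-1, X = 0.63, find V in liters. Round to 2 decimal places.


V = (v0/k) * ln(1/(1-X))
V = (79/1.67) * ln(1/(1-0.63))
V = 47.305389 * ln(2.702703)
V = 47.305389 * 0.994252
V = 47.03 L


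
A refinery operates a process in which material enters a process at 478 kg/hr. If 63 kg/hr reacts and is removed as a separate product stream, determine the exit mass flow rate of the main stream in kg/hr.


Steady-state mass balance on the main outlet: F_out = F_in - F_removed
F_out = 478 - 63
F_out = 415 kg/hr


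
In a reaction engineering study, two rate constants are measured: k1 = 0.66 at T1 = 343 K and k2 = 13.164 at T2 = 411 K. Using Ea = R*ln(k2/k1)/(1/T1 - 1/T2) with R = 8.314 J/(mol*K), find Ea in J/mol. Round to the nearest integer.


Ea = R * ln(k2/k1) / (1/T1 - 1/T2)
ln(k2/k1) = ln(13.164/0.66) = 2.9930013
1/T1 - 1/T2 = 1/343 - 1/411 = 0.000482361871
Ea = 8.314 * 2.9930013 / 0.000482361871
Ea = 51587 J/mol


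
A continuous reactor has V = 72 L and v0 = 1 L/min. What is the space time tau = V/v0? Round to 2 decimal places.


tau = V / v0
tau = 72 / 1
tau = 72.00 min


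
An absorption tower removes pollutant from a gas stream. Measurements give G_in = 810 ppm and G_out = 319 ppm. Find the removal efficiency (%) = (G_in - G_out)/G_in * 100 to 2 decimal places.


Efficiency = (G_in - G_out) / G_in * 100%
Efficiency = (810 - 319) / 810 * 100
Efficiency = 491 / 810 * 100
Efficiency = 60.62%


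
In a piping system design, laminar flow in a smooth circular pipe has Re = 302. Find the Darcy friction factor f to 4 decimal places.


f = 64 / Re
f = 64 / 302
f = 0.2119


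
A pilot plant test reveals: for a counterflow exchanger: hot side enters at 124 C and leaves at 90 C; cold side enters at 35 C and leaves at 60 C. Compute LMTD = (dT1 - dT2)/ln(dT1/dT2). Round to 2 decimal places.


dT1 = Th_in - Tc_out = 124 - 60 = 64
dT2 = Th_out - Tc_in = 90 - 35 = 55
LMTD = (dT1 - dT2) / ln(dT1/dT2)
LMTD = (64 - 55) / ln(64/55)
LMTD = 59.39 K


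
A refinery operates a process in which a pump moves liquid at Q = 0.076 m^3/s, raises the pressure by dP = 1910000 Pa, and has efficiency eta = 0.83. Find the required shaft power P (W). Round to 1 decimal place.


P = Q * dP / eta
P = 0.076 * 1910000 / 0.83
P = 145160.0 / 0.83
P = 174891.6 W


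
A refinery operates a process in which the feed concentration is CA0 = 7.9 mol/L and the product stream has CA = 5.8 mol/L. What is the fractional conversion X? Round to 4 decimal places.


X = (CA0 - CA) / CA0
X = (7.9 - 5.8) / 7.9
X = 2.1 / 7.9
X = 0.2658


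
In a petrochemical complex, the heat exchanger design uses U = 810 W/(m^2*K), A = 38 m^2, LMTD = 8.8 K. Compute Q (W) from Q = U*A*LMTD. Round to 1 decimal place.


Q = U * A * LMTD
Q = 810 * 38 * 8.8
Q = 270864.0 W


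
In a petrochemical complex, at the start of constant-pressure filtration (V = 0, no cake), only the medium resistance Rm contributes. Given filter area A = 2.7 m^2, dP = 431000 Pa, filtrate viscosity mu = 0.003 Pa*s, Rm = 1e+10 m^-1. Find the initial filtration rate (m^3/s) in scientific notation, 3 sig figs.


rate = A * dP / (mu * Rm)
rate = 2.7 * 431000 / (0.003 * 1e+10)
rate = 1163700.0 / 3.000e+07
rate = 3.88e-02 m^3/s


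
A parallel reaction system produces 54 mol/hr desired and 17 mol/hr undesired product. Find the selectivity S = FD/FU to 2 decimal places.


S = desired product rate / undesired product rate
S = 54 / 17
S = 3.18


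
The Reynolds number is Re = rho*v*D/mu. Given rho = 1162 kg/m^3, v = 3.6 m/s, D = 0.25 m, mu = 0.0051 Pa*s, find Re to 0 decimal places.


Re = rho * v * D / mu
Re = 1162 * 3.6 * 0.25 / 0.0051
Re = 1045.8 / 0.0051
Re = 205059


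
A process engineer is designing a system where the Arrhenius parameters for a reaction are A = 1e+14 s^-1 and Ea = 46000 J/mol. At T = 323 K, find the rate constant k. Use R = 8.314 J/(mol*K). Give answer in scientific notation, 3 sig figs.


k = A * exp(-Ea/(R*T))
k = 1e+14 * exp(-46000 / (8.314 * 323))
k = 1e+14 * exp(-17.129524)
k = 3.64e+06


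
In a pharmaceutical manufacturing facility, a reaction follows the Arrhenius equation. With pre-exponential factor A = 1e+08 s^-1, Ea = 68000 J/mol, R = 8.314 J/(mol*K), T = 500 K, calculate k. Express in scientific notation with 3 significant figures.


k = A * exp(-Ea/(R*T))
k = 1e+08 * exp(-68000 / (8.314 * 500))
k = 1e+08 * exp(-16.35795)
k = 7.87e+00


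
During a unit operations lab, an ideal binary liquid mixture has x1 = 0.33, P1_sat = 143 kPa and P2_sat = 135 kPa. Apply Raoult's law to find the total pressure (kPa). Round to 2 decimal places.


P = x1*P1_sat + x2*P2_sat
x2 = 1 - x1 = 1 - 0.33 = 0.67
P = 0.33*143 + 0.67*135
P = 47.19 + 90.45
P = 137.64 kPa


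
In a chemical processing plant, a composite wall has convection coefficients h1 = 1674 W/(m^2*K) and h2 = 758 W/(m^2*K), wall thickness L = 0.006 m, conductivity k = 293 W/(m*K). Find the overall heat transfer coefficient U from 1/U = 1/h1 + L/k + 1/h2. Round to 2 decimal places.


1/U = 1/h1 + L/k + 1/h2
1/U = 1/1674 + 0.006/293 + 1/758
1/U = 0.0005973716 + 2.04778e-05 + 0.0013192612
1/U = 0.0019371106
U = 516.23 W/(m^2*K)


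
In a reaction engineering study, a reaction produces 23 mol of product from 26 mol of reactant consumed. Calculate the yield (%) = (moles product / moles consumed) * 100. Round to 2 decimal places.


Yield = (moles product / moles consumed) * 100%
Yield = (23 / 26) * 100
Yield = 0.8846 * 100
Yield = 88.46%


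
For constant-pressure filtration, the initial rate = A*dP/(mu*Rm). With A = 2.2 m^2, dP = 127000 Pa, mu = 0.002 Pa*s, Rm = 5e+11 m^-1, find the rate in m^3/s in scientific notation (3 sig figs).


rate = A * dP / (mu * Rm)
rate = 2.2 * 127000 / (0.002 * 5e+11)
rate = 279400.0 / 1.000e+09
rate = 2.79e-04 m^3/s


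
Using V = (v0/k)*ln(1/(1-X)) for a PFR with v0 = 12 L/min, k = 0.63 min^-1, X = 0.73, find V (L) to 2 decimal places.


V = (v0/k) * ln(1/(1-X))
V = (12/0.63) * ln(1/(1-0.73))
V = 19.047619 * ln(3.703704)
V = 19.047619 * 1.309333
V = 24.94 L


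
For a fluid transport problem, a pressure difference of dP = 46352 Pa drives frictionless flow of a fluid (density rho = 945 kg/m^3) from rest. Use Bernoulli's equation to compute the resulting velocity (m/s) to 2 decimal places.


v = sqrt(2*dP/rho)
v = sqrt(2*46352/945)
v = sqrt(98.099471)
v = 9.90 m/s


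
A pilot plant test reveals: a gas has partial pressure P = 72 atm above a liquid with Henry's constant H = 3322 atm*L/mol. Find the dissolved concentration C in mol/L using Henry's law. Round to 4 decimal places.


C = P / H
C = 72 / 3322
C = 0.0217 mol/L


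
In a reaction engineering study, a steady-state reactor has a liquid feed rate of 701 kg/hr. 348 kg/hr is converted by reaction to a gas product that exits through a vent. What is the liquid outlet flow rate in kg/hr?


Steady-state mass balance on the main outlet: F_out = F_in - F_removed
F_out = 701 - 348
F_out = 353 kg/hr


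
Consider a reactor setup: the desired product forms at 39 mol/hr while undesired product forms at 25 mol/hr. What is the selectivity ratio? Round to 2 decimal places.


S = desired product rate / undesired product rate
S = 39 / 25
S = 1.56


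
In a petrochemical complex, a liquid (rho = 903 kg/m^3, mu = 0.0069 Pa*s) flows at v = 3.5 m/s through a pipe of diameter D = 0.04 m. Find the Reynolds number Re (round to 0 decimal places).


Re = rho * v * D / mu
Re = 903 * 3.5 * 0.04 / 0.0069
Re = 126.42 / 0.0069
Re = 18322


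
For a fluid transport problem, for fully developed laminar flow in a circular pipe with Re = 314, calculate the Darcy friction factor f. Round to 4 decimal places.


f = 64 / Re
f = 64 / 314
f = 0.2038


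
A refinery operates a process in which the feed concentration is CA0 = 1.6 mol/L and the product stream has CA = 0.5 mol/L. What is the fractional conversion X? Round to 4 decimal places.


X = (CA0 - CA) / CA0
X = (1.6 - 0.5) / 1.6
X = 1.1 / 1.6
X = 0.6875


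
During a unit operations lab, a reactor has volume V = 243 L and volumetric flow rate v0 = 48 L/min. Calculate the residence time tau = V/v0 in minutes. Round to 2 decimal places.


tau = V / v0
tau = 243 / 48
tau = 5.06 min


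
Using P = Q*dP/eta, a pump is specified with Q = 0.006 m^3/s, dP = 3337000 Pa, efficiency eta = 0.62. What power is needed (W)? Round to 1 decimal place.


P = Q * dP / eta
P = 0.006 * 3337000 / 0.62
P = 20022.0 / 0.62
P = 32293.5 W


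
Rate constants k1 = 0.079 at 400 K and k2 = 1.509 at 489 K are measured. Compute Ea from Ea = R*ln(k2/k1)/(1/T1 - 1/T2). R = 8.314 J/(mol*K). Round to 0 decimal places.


Ea = R * ln(k2/k1) / (1/T1 - 1/T2)
ln(k2/k1) = ln(1.509/0.079) = 2.9497546
1/T1 - 1/T2 = 1/400 - 1/489 = 0.000455010225
Ea = 8.314 * 2.9497546 / 0.000455010225
Ea = 53898 J/mol


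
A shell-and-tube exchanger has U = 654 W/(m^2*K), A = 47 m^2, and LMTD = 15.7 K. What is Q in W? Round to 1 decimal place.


Q = U * A * LMTD
Q = 654 * 47 * 15.7
Q = 482586.6 W


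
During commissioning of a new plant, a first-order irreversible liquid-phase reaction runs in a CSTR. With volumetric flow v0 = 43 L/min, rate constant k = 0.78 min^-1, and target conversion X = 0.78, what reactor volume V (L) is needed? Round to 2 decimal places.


V = v0 * X / (k * (1 - X))
V = 43 * 0.78 / (0.78 * (1 - 0.78))
V = 33.54 / (0.78 * 0.22)
V = 33.54 / 0.1716
V = 195.45 L


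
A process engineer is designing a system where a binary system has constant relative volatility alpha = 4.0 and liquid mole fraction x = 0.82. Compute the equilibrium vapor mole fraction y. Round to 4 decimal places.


y = alpha*x / (1 + (alpha-1)*x)
y = 4.0*0.82 / (1 + (4.0-1)*0.82)
y = 3.28 / (1 + 2.46)
y = 3.28 / 3.46
y = 0.9480


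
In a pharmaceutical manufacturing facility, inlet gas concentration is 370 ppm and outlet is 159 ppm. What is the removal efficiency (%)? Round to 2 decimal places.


Efficiency = (G_in - G_out) / G_in * 100%
Efficiency = (370 - 159) / 370 * 100
Efficiency = 211 / 370 * 100
Efficiency = 57.03%


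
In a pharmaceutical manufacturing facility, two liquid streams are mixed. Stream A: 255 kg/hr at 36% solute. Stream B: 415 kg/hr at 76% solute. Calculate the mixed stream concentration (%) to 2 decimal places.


Mass balance on solute: F1*x1 + F2*x2 = F3*x3
F3 = F1 + F2 = 255 + 415 = 670 kg/hr
x3 = (F1*x1 + F2*x2)/F3
x3 = (255*0.36 + 415*0.76) / 670
x3 = 60.78%


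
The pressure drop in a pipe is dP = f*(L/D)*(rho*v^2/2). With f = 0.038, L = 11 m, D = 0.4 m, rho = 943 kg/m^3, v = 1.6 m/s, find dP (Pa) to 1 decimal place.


dP = f * (L/D) * (rho*v^2/2)
dP = 0.038 * (11/0.4) * (943*1.6^2/2)
L/D = 27.5
rho*v^2/2 = 943*2.56/2 = 1207.04
dP = 0.038 * 27.5 * 1207.04
dP = 1261.4 Pa


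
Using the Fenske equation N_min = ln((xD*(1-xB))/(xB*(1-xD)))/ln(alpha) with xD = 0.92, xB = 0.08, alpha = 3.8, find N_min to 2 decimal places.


N_min = ln((xD*(1-xB))/(xB*(1-xD))) / ln(alpha)
Numerator inside ln: 0.8464 / 0.0064 = 132.25
ln(132.25) = 4.884694
ln(alpha) = ln(3.8) = 1.335001
N_min = 4.884694 / 1.335001 = 3.66


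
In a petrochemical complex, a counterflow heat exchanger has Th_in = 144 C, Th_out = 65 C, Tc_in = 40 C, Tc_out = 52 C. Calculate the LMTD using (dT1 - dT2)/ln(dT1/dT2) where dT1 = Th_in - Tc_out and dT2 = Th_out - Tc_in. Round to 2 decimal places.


dT1 = Th_in - Tc_out = 144 - 52 = 92
dT2 = Th_out - Tc_in = 65 - 40 = 25
LMTD = (dT1 - dT2) / ln(dT1/dT2)
LMTD = (92 - 25) / ln(92/25)
LMTD = 51.42 K


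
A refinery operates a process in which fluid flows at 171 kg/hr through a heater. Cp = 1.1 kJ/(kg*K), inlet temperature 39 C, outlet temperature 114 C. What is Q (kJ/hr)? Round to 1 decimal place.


Q = m_dot * Cp * (T2 - T1)
Q = 171 * 1.1 * (114 - 39)
Q = 171 * 1.1 * 75
Q = 14107.5 kJ/hr


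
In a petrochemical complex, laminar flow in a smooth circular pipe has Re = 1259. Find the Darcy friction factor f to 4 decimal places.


f = 64 / Re
f = 64 / 1259
f = 0.0508


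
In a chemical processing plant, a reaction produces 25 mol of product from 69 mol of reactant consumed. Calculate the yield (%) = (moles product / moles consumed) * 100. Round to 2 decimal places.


Yield = (moles product / moles consumed) * 100%
Yield = (25 / 69) * 100
Yield = 0.3623 * 100
Yield = 36.23%
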